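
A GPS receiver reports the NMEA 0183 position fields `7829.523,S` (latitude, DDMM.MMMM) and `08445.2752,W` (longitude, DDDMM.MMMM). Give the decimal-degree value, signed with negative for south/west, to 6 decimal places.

-78.492050, -84.754587

Lat: degrees = first 2 digits = 78, minutes = 29.523; 78 + 29.523/60 = 78.4920500
S → negative
Lon: degrees = first 3 digits = 84, minutes = 45.2752; 84 + 45.2752/60 = 84.7545867
W → negative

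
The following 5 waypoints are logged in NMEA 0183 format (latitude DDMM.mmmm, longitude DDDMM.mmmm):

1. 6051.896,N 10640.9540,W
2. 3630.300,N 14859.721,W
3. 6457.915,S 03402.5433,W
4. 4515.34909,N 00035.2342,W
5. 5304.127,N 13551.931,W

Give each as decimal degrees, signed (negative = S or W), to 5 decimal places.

1. 60.86493, -106.68257
2. 36.50500, -148.99535
3. -64.96525, -34.04239
4. 45.25582, -0.58724
5. 53.06878, -135.86552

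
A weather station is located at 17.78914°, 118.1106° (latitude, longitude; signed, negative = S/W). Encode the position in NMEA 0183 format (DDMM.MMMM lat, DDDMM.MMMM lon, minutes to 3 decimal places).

Lat: minutes = (17.789140 − 17) × 60 = 47.34840
λ: 118° + 0.110600 × 60 = 118° 6.63600′

1747.348,N / 11806.636,E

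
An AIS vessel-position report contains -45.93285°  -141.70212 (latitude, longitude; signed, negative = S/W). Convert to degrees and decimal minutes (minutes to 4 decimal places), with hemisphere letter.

Latitude is negative → S; |value| = 45.932850
Lat: 45° + 0.932850 × 60 = 45° 55.971000′
Longitude is negative → W; |value| = 141.702120
Lon: fractional part 0.702120 → 42.127200 minutes

45° 55.9710′ S, 141° 42.1272′ W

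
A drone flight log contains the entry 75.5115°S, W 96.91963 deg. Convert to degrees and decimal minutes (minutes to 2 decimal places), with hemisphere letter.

75° 30.69′ S, 96° 55.18′ W

Latitude: minutes = (75.511500 − 75) × 60 = 30.6900
Longitude: 96° + 0.919630 × 60 = 96° 55.1778′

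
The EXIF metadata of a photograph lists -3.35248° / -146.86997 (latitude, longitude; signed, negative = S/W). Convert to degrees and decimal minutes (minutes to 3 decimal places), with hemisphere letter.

3° 21.149′ S, 146° 52.198′ W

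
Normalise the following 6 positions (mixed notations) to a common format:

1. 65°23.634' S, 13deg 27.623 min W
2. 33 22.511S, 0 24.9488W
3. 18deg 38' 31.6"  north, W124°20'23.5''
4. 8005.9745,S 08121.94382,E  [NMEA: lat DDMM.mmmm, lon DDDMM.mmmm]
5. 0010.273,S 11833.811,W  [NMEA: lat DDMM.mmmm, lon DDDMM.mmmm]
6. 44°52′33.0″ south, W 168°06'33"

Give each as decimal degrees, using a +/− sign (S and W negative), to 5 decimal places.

Point 1:
  Lat: 65 + 23.634/60 = 65.393900
  hemisphere S, so the sign is −
  λ: 27.623′ = 0.460383°; total 13.460383
  hemisphere W, so the sign is −
Point 2:
  Latitude: 22.511′ = 0.375183°; total 33.375183
  hemisphere S, so the sign is −
  Lon: 0 + 24.9488/60 = 0.415813
  hemisphere W, so the sign is −
Point 3:
  Latitude: 18 + 38/60 + 31.6/3600 = 18.642111
  N → positive
  Lon: 124 + 20/60 + 23.5/3600 = 124.339861
  hemisphere W, so the sign is −
Point 4:
  φ: split at 2 digits → 80° and 5.9745′; 80 + 5.9745/60 = 80.099575
  S ⇒ negate
  Longitude: split at 3 digits → 081° and 21.94382′; 81 + 21.94382/60 = 81.365730
  E ⇒ keep positive
Point 5:
  Lat: split at 2 digits → 00° and 10.273′; 0 + 10.273/60 = 0.171217
  S → negative
  λ: degrees = first 3 digits = 118, minutes = 33.811; 118 + 33.811/60 = 118.563517
  W ⇒ negate
Point 6:
  φ: 44 + 52/60 + 33/3600 = 44.875833
  hemisphere S, so the sign is −
  Lon: 168° + 6/60 + 33/3600 = 168 + 0.100000 + 0.009167 = 168.109167
  hemisphere W, so the sign is −

1. -65.39390, -13.46038
2. -33.37518, -0.41581
3. 18.64211, -124.33986
4. -80.09958, 81.36573
5. -0.17122, -118.56352
6. -44.87583, -168.10917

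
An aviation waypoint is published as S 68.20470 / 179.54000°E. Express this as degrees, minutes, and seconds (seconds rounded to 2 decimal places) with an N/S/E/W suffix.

68°12′16.92″ S, 179°32′24.00″ E

Lat: 0.204700 × 60 = 12.28200′ → 12′, remainder × 60 = 16.9200″
Lon: 0.540000° → 32.40000′; 0.40000 × 60 = 24.0000″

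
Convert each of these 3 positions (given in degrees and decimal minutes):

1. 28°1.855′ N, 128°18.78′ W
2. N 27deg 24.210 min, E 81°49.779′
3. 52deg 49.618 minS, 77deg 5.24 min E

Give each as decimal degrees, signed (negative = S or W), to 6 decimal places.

1. 28.030917, -128.313000
2. 27.403500, 81.829650
3. -52.826967, 77.087333

Point 1:
  Latitude: 28 + 1.855/60 = 28.0309167
  N ⇒ keep positive
  λ: 128 + 18.78/60 = 128.3130000
  hemisphere W, so the sign is −
Point 2:
  Lat: 24.21′ = 0.403500°; total 27.4035000
  N ⇒ keep positive
  Lon: 49.779′ = 0.829650°; total 81.8296500
  E → positive
Point 3:
  Lat: 49.618′ = 0.826967°; total 52.8269667
  hemisphere S, so the sign is −
  λ: 77 + 5.24/60 = 77.0873333
  E → positive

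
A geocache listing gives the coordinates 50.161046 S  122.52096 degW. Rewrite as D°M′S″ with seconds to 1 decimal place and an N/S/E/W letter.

Latitude: 0.161046 × 60 = 9.66276′ → 9′, remainder × 60 = 39.766″
λ: whole degrees 122; 31.25760′ → 31′ and 15.456″

50°09′39.8″ S, 122°31′15.5″ W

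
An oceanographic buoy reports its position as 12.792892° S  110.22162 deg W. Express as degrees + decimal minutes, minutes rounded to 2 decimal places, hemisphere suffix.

12° 47.57′ S, 110° 13.30′ W

Lat: minutes = (12.792892 − 12) × 60 = 47.5735
λ: 110° + 0.221620 × 60 = 110° 13.2972′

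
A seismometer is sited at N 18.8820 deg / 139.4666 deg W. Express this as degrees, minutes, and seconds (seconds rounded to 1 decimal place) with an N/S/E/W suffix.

18°52′55.2″ N, 139°27′59.8″ W

Latitude: 0.882000 × 60 = 52.92000′ → 52′, remainder × 60 = 55.200″
Longitude: 0.466600° → 27.99600′; 0.99600 × 60 = 59.760″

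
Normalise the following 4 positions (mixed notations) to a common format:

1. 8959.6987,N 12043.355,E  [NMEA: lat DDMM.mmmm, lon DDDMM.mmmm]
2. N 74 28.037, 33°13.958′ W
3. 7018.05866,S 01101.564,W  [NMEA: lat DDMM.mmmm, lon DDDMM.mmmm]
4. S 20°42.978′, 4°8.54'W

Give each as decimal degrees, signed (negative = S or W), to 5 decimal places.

1. 89.99498, 120.72258
2. 74.46728, -33.23263
3. -70.30098, -11.02607
4. -20.71630, -4.14233

Point 1:
  Lat: degrees = first 2 digits = 89, minutes = 59.6987; 89 + 59.6987/60 = 89.994978
  N ⇒ keep positive
  λ: split at 3 digits → 120° and 43.355′; 120 + 43.355/60 = 120.722583
  E → positive
Point 2:
  Latitude: 28.037′ = 0.467283°; total 74.467283
  N ⇒ keep positive
  Lon: 13.958′ = 0.232633°; total 33.232633
  W ⇒ negate
Point 3:
  Lat: degrees = first 2 digits = 70, minutes = 18.05866; 70 + 18.05866/60 = 70.300978
  S → negative
  Lon: split at 3 digits → 011° and 1.564′; 11 + 1.564/60 = 11.026067
  hemisphere W, so the sign is −
Point 4:
  Lat: 20 + 42.978/60 = 20.716300
  S → negative
  λ: 8.54′ = 0.142333°; total 4.142333
  hemisphere W, so the sign is −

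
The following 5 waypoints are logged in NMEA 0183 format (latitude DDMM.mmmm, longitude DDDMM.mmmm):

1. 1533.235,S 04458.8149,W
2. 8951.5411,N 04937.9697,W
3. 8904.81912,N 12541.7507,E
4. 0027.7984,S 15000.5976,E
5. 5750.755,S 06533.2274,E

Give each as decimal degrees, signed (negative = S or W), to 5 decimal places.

1. -15.55392, -44.98025
2. 89.85902, -49.63283
3. 89.08032, 125.69585
4. -0.46331, 150.00996
5. -57.84592, 65.55379

Point 1:
  Lat: split at 2 digits → 15° and 33.235′; 15 + 33.235/60 = 15.553917
  S → negative
  Longitude: degrees = first 3 digits = 44, minutes = 58.8149; 44 + 58.8149/60 = 44.980248
  W ⇒ negate
Point 2:
  Lat: split at 2 digits → 89° and 51.5411′; 89 + 51.5411/60 = 89.859018
  N ⇒ keep positive
  λ: split at 3 digits → 049° and 37.9697′; 49 + 37.9697/60 = 49.632828
  hemisphere W, so the sign is −
Point 3:
  Lat: split at 2 digits → 89° and 4.81912′; 89 + 4.81912/60 = 89.080319
  N ⇒ keep positive
  Lon: split at 3 digits → 125° and 41.7507′; 125 + 41.7507/60 = 125.695845
  E → positive
Point 4:
  Lat: split at 2 digits → 00° and 27.7984′; 0 + 27.7984/60 = 0.463307
  S → negative
  Lon: degrees = first 3 digits = 150, minutes = 0.5976; 150 + 0.5976/60 = 150.009960
  E ⇒ keep positive
Point 5:
  φ: split at 2 digits → 57° and 50.755′; 57 + 50.755/60 = 57.845917
  S ⇒ negate
  Lon: split at 3 digits → 065° and 33.2274′; 65 + 33.2274/60 = 65.553790
  E → positive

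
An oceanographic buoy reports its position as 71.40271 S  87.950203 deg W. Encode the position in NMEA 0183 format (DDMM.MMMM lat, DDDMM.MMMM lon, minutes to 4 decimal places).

φ: minutes = (71.402710 − 71) × 60 = 24.162600
Longitude: minutes = (87.950203 − 87) × 60 = 57.012180

7124.1626,S / 08757.0122,W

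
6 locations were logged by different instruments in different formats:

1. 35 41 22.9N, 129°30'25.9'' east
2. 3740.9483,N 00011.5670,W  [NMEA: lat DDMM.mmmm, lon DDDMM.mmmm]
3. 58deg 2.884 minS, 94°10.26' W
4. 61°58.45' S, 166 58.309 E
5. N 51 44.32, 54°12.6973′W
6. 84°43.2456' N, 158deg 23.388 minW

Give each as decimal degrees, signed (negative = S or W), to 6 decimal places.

Point 1:
  Latitude: 35° + 41/60 + 22.9/3600 = 35 + 0.683333 + 0.006361 = 35.6896944
  N → positive
  λ: 129 + 30/60 + 25.9/3600 = 129.5071944
  E ⇒ keep positive
Point 2:
  φ: degrees = first 2 digits = 37, minutes = 40.9483; 37 + 40.9483/60 = 37.6824717
  N ⇒ keep positive
  λ: degrees = first 3 digits = 0, minutes = 11.567; 0 + 11.567/60 = 0.1927833
  W → negative
Point 3:
  Latitude: 58 + 2.884/60 = 58.0480667
  S ⇒ negate
  Lon: 10.26′ = 0.171000°; total 94.1710000
  W ⇒ negate
Point 4:
  Latitude: 61 + 58.45/60 = 61.9741667
  hemisphere S, so the sign is −
  Lon: 166 + 58.309/60 = 166.9718167
  E ⇒ keep positive
Point 5:
  φ: 44.32′ = 0.738667°; total 51.7386667
  N → positive
  λ: 54 + 12.6973/60 = 54.2116217
  W → negative
Point 6:
  Lat: 43.2456′ = 0.720760°; total 84.7207600
  N → positive
  λ: 23.388′ = 0.389800°; total 158.3898000
  W ⇒ negate

1. 35.689694, 129.507194
2. 37.682472, -0.192783
3. -58.048067, -94.171000
4. -61.974167, 166.971817
5. 51.738667, -54.211622
6. 84.720760, -158.389800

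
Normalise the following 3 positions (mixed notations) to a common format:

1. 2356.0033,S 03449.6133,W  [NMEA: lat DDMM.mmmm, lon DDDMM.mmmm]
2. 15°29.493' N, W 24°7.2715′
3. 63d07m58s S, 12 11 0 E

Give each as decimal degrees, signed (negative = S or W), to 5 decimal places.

1. -23.93339, -34.82689
2. 15.49155, -24.12119
3. -63.13278, 12.18333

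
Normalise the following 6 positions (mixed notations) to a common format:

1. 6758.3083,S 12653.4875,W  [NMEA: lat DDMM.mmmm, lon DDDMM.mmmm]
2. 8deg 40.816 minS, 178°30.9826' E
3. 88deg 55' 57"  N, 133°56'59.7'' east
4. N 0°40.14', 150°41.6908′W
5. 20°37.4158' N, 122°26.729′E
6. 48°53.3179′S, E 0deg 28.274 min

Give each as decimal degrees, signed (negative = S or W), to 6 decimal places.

1. -67.971805, -126.891458
2. -8.680267, 178.516377
3. 88.932500, 133.949917
4. 0.669000, -150.694847
5. 20.623597, 122.445483
6. -48.888632, 0.471233

Point 1:
  Lat: degrees = first 2 digits = 67, minutes = 58.3083; 67 + 58.3083/60 = 67.9718050
  hemisphere S, so the sign is −
  λ: split at 3 digits → 126° and 53.4875′; 126 + 53.4875/60 = 126.8914583
  W → negative
Point 2:
  Lat: 8 + 40.816/60 = 8.6802667
  S → negative
  λ: 178 + 30.9826/60 = 178.5163767
  E → positive
Point 3:
  Lat: 88 + 55/60 + 57/3600 = 88.9325000
  N → positive
  Longitude: 56′ + 59.7″ = 56.99500′; 133 + 56.99500/60 = 133.9499167
  E ⇒ keep positive
Point 4:
  Lat: 40.14′ = 0.669000°; total 0.6690000
  N → positive
  Lon: 41.6908′ = 0.694847°; total 150.6948467
  hemisphere W, so the sign is −
Point 5:
  Latitude: 20 + 37.4158/60 = 20.6235967
  N → positive
  Lon: 26.729′ = 0.445483°; total 122.4454833
  E ⇒ keep positive
Point 6:
  Latitude: 53.3179′ = 0.888632°; total 48.8886317
  hemisphere S, so the sign is −
  Lon: 0 + 28.274/60 = 0.4712333
  E ⇒ keep positive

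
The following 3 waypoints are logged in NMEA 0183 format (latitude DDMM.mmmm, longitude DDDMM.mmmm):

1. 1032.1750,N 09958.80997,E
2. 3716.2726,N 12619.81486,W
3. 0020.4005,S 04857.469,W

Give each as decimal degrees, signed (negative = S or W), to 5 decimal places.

Point 1:
  Lat: degrees = first 2 digits = 10, minutes = 32.175; 10 + 32.175/60 = 10.536250
  N ⇒ keep positive
  λ: degrees = first 3 digits = 99, minutes = 58.80997; 99 + 58.80997/60 = 99.980166
  E → positive
Point 2:
  Latitude: split at 2 digits → 37° and 16.2726′; 37 + 16.2726/60 = 37.271210
  N → positive
  λ: degrees = first 3 digits = 126, minutes = 19.81486; 126 + 19.81486/60 = 126.330248
  W ⇒ negate
Point 3:
  Lat: degrees = first 2 digits = 0, minutes = 20.4005; 0 + 20.4005/60 = 0.340008
  S ⇒ negate
  Lon: split at 3 digits → 048° and 57.469′; 48 + 57.469/60 = 48.957817
  hemisphere W, so the sign is −

1. 10.53625, 99.98017
2. 37.27121, -126.33025
3. -0.34001, -48.95782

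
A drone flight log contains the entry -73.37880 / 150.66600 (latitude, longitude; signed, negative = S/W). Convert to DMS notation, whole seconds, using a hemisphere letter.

73°22′44″ S, 150°39′58″ E

Latitude is negative → S; |value| = 73.378800
φ: whole degrees 73; 22.72800′ → 22′ and 43.68″
λ: 0.666000 × 60 = 39.96000′ → 39′, remainder × 60 = 57.60″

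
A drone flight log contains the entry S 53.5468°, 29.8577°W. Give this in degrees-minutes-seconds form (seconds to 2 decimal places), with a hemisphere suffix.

53°32′48.48″ S, 29°51′27.72″ W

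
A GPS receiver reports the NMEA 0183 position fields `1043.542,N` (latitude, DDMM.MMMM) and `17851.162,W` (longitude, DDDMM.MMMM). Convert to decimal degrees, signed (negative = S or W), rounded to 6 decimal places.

10.725700, -178.852700

φ: degrees = first 2 digits = 10, minutes = 43.542; 10 + 43.542/60 = 10.7257000
N ⇒ keep positive
Longitude: degrees = first 3 digits = 178, minutes = 51.162; 178 + 51.162/60 = 178.8527000
hemisphere W, so the sign is −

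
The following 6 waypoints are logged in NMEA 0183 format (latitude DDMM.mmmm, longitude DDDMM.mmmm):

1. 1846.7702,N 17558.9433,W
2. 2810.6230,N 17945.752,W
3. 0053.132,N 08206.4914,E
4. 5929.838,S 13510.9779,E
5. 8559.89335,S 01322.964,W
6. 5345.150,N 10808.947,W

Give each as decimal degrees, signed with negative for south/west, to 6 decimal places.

1. 18.779503, -175.982388
2. 28.177050, -179.762533
3. 0.885533, 82.108190
4. -59.497300, 135.182965
5. -85.998223, -13.382733
6. 53.752500, -108.149117

Point 1:
  Latitude: split at 2 digits → 18° and 46.7702′; 18 + 46.7702/60 = 18.7795033
  N → positive
  Lon: split at 3 digits → 175° and 58.9433′; 175 + 58.9433/60 = 175.9823883
  W → negative
Point 2:
  Latitude: split at 2 digits → 28° and 10.623′; 28 + 10.623/60 = 28.1770500
  N ⇒ keep positive
  λ: degrees = first 3 digits = 179, minutes = 45.752; 179 + 45.752/60 = 179.7625333
  hemisphere W, so the sign is −
Point 3:
  φ: split at 2 digits → 00° and 53.132′; 0 + 53.132/60 = 0.8855333
  N → positive
  Longitude: degrees = first 3 digits = 82, minutes = 6.4914; 82 + 6.4914/60 = 82.1081900
  E → positive
Point 4:
  φ: degrees = first 2 digits = 59, minutes = 29.838; 59 + 29.838/60 = 59.4973000
  hemisphere S, so the sign is −
  Longitude: split at 3 digits → 135° and 10.9779′; 135 + 10.9779/60 = 135.1829650
  E → positive
Point 5:
  φ: split at 2 digits → 85° and 59.89335′; 85 + 59.89335/60 = 85.9982225
  S ⇒ negate
  λ: split at 3 digits → 013° and 22.964′; 13 + 22.964/60 = 13.3827333
  W → negative
Point 6:
  Latitude: split at 2 digits → 53° and 45.15′; 53 + 45.15/60 = 53.7525000
  N → positive
  Lon: split at 3 digits → 108° and 8.947′; 108 + 8.947/60 = 108.1491167
  W → negative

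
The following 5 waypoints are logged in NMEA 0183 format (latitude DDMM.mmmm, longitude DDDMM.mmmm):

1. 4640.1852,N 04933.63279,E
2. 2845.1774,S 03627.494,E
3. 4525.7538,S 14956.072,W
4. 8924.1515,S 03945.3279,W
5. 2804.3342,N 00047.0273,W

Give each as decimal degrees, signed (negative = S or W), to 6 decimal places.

1. 46.669753, 49.560547
2. -28.752957, 36.458233
3. -45.429230, -149.934533
4. -89.402525, -39.755465
5. 28.072237, -0.783788

Point 1:
  Latitude: degrees = first 2 digits = 46, minutes = 40.1852; 46 + 40.1852/60 = 46.6697533
  N ⇒ keep positive
  Longitude: degrees = first 3 digits = 49, minutes = 33.63279; 49 + 33.63279/60 = 49.5605465
  E ⇒ keep positive
Point 2:
  φ: split at 2 digits → 28° and 45.1774′; 28 + 45.1774/60 = 28.7529567
  hemisphere S, so the sign is −
  Longitude: split at 3 digits → 036° and 27.494′; 36 + 27.494/60 = 36.4582333
  E ⇒ keep positive
Point 3:
  Latitude: split at 2 digits → 45° and 25.7538′; 45 + 25.7538/60 = 45.4292300
  S → negative
  λ: degrees = first 3 digits = 149, minutes = 56.072; 149 + 56.072/60 = 149.9345333
  W → negative
Point 4:
  Lat: degrees = first 2 digits = 89, minutes = 24.1515; 89 + 24.1515/60 = 89.4025250
  S → negative
  λ: split at 3 digits → 039° and 45.3279′; 39 + 45.3279/60 = 39.7554650
  W → negative
Point 5:
  Latitude: split at 2 digits → 28° and 4.3342′; 28 + 4.3342/60 = 28.0722367
  N → positive
  Longitude: degrees = first 3 digits = 0, minutes = 47.0273; 0 + 47.0273/60 = 0.7837883
  hemisphere W, so the sign is −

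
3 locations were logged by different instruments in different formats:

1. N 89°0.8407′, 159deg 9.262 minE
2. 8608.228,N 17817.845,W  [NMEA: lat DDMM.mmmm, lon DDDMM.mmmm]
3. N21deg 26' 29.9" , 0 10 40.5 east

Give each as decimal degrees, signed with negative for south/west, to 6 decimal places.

1. 89.014012, 159.154367
2. 86.137133, -178.297417
3. 21.441639, 0.177917

Point 1:
  φ: 89 + 0.8407/60 = 89.0140117
  N ⇒ keep positive
  λ: 9.262′ = 0.154367°; total 159.1543667
  E ⇒ keep positive
Point 2:
  Lat: degrees = first 2 digits = 86, minutes = 8.228; 86 + 8.228/60 = 86.1371333
  N ⇒ keep positive
  λ: split at 3 digits → 178° and 17.845′; 178 + 17.845/60 = 178.2974167
  W → negative
Point 3:
  Latitude: 21 + 26/60 + 29.9/3600 = 21.4416389
  N ⇒ keep positive
  Lon: 0° + 10/60 + 40.5/3600 = 0 + 0.166667 + 0.011250 = 0.1779167
  E ⇒ keep positive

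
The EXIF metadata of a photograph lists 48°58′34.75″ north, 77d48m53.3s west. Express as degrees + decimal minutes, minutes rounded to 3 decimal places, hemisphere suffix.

48° 58.579′ N, 77° 48.888′ W

Latitude: 58 + 34.75/60 = 58.57917′
Lon: seconds/60 = 0.88833; minutes = 48 + 0.88833 = 48.88833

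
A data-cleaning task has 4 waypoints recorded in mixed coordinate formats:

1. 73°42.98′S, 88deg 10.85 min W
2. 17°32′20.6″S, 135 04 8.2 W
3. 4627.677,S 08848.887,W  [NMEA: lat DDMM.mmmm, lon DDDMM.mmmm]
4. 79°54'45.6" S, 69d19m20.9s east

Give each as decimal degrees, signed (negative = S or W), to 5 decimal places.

1. -73.71633, -88.18083
2. -17.53906, -135.06894
3. -46.46128, -88.81478
4. -79.91267, 69.32247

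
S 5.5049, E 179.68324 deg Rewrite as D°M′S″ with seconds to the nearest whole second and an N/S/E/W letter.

Lat: 0.504900° → 30.29400′; 0.29400 × 60 = 17.64″
Longitude: whole degrees 179; 40.99440′ → 40′ and 59.66″
rounding gives 60″ → carry → 179°41′0″

5°30′18″ S, 179°41′0″ E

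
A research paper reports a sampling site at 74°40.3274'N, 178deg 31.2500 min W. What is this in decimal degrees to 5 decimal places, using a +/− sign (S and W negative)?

74.67212, -178.52083

Latitude: 74 + 40.3274/60 = 74.672123
N ⇒ keep positive
λ: 31.25′ = 0.520833°; total 178.520833
W ⇒ negate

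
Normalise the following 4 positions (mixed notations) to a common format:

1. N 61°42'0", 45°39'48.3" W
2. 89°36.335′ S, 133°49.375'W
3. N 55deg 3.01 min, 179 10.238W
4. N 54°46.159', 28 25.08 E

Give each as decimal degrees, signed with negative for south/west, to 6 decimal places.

1. 61.700000, -45.663417
2. -89.605583, -133.822917
3. 55.050167, -179.170633
4. 54.769317, 28.418000

Point 1:
  φ: 42′ + 0″ = 42.00000′; 61 + 42.00000/60 = 61.7000000
  N ⇒ keep positive
  Longitude: 45° + 39/60 + 48.3/3600 = 45 + 0.650000 + 0.013417 = 45.6634167
  W ⇒ negate
Point 2:
  Latitude: 89 + 36.335/60 = 89.6055833
  S → negative
  λ: 133 + 49.375/60 = 133.8229167
  W → negative
Point 3:
  Latitude: 3.01′ = 0.050167°; total 55.0501667
  N → positive
  Lon: 179 + 10.238/60 = 179.1706333
  hemisphere W, so the sign is −
Point 4:
  φ: 54 + 46.159/60 = 54.7693167
  N → positive
  λ: 28 + 25.08/60 = 28.4180000
  E ⇒ keep positive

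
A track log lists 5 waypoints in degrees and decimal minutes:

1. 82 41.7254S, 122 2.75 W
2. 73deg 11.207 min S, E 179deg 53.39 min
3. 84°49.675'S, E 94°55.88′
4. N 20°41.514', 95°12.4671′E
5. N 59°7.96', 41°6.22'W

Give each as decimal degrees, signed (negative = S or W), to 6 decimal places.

1. -82.695423, -122.045833
2. -73.186783, 179.889833
3. -84.827917, 94.931333
4. 20.691900, 95.207785
5. 59.132667, -41.103667

Point 1:
  φ: 41.7254′ = 0.695423°; total 82.6954233
  S → negative
  Longitude: 2.75′ = 0.045833°; total 122.0458333
  W ⇒ negate
Point 2:
  φ: 73 + 11.207/60 = 73.1867833
  S ⇒ negate
  Lon: 53.39′ = 0.889833°; total 179.8898333
  E → positive
Point 3:
  Latitude: 84 + 49.675/60 = 84.8279167
  S ⇒ negate
  Lon: 55.88′ = 0.931333°; total 94.9313333
  E → positive
Point 4:
  Lat: 41.514′ = 0.691900°; total 20.6919000
  N → positive
  λ: 12.4671′ = 0.207785°; total 95.2077850
  E ⇒ keep positive
Point 5:
  φ: 7.96′ = 0.132667°; total 59.1326667
  N ⇒ keep positive
  Longitude: 6.22′ = 0.103667°; total 41.1036667
  W ⇒ negate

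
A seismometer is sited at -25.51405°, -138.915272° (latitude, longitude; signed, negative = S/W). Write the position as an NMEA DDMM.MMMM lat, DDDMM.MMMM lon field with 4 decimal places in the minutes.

2530.8430,S / 13854.9163,W

Latitude is negative → S; |value| = 25.514050
φ: minutes = (25.514050 − 25) × 60 = 30.843000
Longitude is negative → W; |value| = 138.915272
λ: 138° + 0.915272 × 60 = 138° 54.916320′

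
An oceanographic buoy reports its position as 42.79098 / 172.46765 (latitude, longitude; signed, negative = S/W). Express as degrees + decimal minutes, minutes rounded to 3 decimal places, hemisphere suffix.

φ: fractional part 0.790980 → 47.45880 minutes
Longitude: minutes = (172.467650 − 172) × 60 = 28.05900

42° 47.459′ N, 172° 28.059′ E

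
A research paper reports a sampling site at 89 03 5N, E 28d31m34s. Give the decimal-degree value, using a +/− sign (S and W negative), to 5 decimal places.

89.05139, 28.52611

Latitude: 89° + 3/60 + 5/3600 = 89 + 0.050000 + 0.001389 = 89.051389
N ⇒ keep positive
Lon: 28° + 31/60 + 34/3600 = 28 + 0.516667 + 0.009444 = 28.526111
E → positive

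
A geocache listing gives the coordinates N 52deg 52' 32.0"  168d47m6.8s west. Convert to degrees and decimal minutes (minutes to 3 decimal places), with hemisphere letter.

52° 52.533′ N, 168° 47.113′ W

Lat: 52 + 32/60 = 52.53333′
Longitude: 47 + 6.8/60 = 47.11333′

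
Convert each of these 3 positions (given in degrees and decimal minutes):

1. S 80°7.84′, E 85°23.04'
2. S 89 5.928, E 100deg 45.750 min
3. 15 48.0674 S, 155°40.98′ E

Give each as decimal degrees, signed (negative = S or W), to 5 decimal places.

1. -80.13067, 85.38400
2. -89.09880, 100.76250
3. -15.80112, 155.68300

Point 1:
  Latitude: 7.84′ = 0.130667°; total 80.130667
  S ⇒ negate
  Lon: 85 + 23.04/60 = 85.384000
  E → positive
Point 2:
  Latitude: 89 + 5.928/60 = 89.098800
  S ⇒ negate
  Lon: 45.75′ = 0.762500°; total 100.762500
  E → positive
Point 3:
  φ: 48.0674′ = 0.801123°; total 15.801123
  hemisphere S, so the sign is −
  Longitude: 40.98′ = 0.683000°; total 155.683000
  E ⇒ keep positive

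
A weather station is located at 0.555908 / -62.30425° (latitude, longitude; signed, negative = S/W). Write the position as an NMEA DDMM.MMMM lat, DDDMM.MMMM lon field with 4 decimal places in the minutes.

Lat: 0° + 0.555908 × 60 = 0° 33.354480′
Longitude is negative → W; |value| = 62.304250
Lon: minutes = (62.304250 − 62) × 60 = 18.255000

0033.3545,N / 06218.2550,W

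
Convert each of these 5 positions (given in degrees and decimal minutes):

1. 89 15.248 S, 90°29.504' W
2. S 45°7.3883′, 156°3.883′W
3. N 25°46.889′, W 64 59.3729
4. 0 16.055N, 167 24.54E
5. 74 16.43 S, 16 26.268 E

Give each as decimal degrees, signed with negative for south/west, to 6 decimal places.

Point 1:
  Latitude: 89 + 15.248/60 = 89.2541333
  S → negative
  Longitude: 29.504′ = 0.491733°; total 90.4917333
  W ⇒ negate
Point 2:
  Lat: 45 + 7.3883/60 = 45.1231383
  S ⇒ negate
  Longitude: 156 + 3.883/60 = 156.0647167
  W ⇒ negate
Point 3:
  φ: 46.889′ = 0.781483°; total 25.7814833
  N → positive
  λ: 59.3729′ = 0.989548°; total 64.9895483
  hemisphere W, so the sign is −
Point 4:
  φ: 16.055′ = 0.267583°; total 0.2675833
  N → positive
  λ: 24.54′ = 0.409000°; total 167.4090000
  E → positive
Point 5:
  φ: 16.43′ = 0.273833°; total 74.2738333
  S → negative
  λ: 26.268′ = 0.437800°; total 16.4378000
  E → positive

1. -89.254133, -90.491733
2. -45.123138, -156.064717
3. 25.781483, -64.989548
4. 0.267583, 167.409000
5. -74.273833, 16.437800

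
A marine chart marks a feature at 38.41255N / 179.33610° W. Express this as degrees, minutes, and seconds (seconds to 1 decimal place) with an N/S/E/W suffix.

φ: whole degrees 38; 24.75300′ → 24′ and 45.180″
Longitude: 0.336100° → 20.16600′; 0.16600 × 60 = 9.960″

38°24′45.2″ N, 179°20′10.0″ W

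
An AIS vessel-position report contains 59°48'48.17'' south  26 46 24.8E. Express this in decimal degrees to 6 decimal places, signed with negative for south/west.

-59.813381, 26.773556

Lat: 59 + 48/60 + 48.17/3600 = 59.8133806
S → negative
Lon: 26° + 46/60 + 24.8/3600 = 26 + 0.766667 + 0.006889 = 26.7735556
E ⇒ keep positive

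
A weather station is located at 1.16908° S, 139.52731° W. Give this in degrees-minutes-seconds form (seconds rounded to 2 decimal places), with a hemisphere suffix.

1°10′8.69″ S, 139°31′38.32″ W

Lat: 0.169080 × 60 = 10.14480′ → 10′, remainder × 60 = 8.6880″
Longitude: whole degrees 139; 31.63860′ → 31′ and 38.3160″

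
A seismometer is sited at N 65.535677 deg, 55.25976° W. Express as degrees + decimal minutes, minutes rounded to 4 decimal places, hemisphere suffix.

Lat: minutes = (65.535677 − 65) × 60 = 32.140620
Longitude: minutes = (55.259760 − 55) × 60 = 15.585600

65° 32.1406′ N, 55° 15.5856′ W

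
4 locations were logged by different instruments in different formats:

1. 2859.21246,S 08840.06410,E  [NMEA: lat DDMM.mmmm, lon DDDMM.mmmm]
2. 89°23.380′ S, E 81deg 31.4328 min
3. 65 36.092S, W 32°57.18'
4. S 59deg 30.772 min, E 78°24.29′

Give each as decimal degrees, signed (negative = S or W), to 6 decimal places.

Point 1:
  Latitude: split at 2 digits → 28° and 59.21246′; 28 + 59.21246/60 = 28.9868743
  S → negative
  Longitude: split at 3 digits → 088° and 40.0641′; 88 + 40.0641/60 = 88.6677350
  E ⇒ keep positive
Point 2:
  Lat: 89 + 23.38/60 = 89.3896667
  S → negative
  Lon: 81 + 31.4328/60 = 81.5238800
  E → positive
Point 3:
  Lat: 36.092′ = 0.601533°; total 65.6015333
  S → negative
  λ: 32 + 57.18/60 = 32.9530000
  hemisphere W, so the sign is −
Point 4:
  Lat: 59 + 30.772/60 = 59.5128667
  S → negative
  Longitude: 78 + 24.29/60 = 78.4048333
  E → positive

1. -28.986874, 88.667735
2. -89.389667, 81.523880
3. -65.601533, -32.953000
4. -59.512867, 78.404833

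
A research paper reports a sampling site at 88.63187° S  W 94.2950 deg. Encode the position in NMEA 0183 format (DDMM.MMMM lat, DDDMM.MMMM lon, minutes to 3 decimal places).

Latitude: 88° + 0.631870 × 60 = 88° 37.91220′
Lon: minutes = (94.295000 − 94) × 60 = 17.70000

8837.912,S / 09417.700,W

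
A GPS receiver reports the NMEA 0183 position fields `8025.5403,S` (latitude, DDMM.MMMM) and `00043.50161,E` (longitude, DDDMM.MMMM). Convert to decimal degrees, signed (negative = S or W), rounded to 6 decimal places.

-80.425672, 0.725027

Latitude: degrees = first 2 digits = 80, minutes = 25.5403; 80 + 25.5403/60 = 80.4256717
hemisphere S, so the sign is −
Lon: degrees = first 3 digits = 0, minutes = 43.50161; 0 + 43.50161/60 = 0.7250268
E → positive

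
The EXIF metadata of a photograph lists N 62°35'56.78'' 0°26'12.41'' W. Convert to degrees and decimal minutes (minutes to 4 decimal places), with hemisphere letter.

φ: seconds/60 = 0.94633; minutes = 35 + 0.94633 = 35.946333
λ: seconds/60 = 0.20683; minutes = 26 + 0.20683 = 26.206833

62° 35.9463′ N, 0° 26.2068′ W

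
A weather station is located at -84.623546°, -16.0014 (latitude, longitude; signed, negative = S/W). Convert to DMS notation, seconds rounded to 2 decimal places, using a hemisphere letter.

Latitude is negative → S; |value| = 84.623546
φ: 0.623546 × 60 = 37.41276′ → 37′, remainder × 60 = 24.7656″
Longitude is negative → W; |value| = 16.001400
Longitude: 0.001400° → 0.08400′; 0.08400 × 60 = 5.0400″

84°37′24.77″ S, 16°00′5.04″ W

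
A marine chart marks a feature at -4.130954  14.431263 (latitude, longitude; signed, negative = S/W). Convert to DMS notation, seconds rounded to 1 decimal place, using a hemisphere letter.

Latitude is negative → S; |value| = 4.130954
Lat: whole degrees 4; 7.85724′ → 7′ and 51.434″
Longitude: 0.431263 × 60 = 25.87578′ → 25′, remainder × 60 = 52.547″

4°07′51.4″ S, 14°25′52.5″ E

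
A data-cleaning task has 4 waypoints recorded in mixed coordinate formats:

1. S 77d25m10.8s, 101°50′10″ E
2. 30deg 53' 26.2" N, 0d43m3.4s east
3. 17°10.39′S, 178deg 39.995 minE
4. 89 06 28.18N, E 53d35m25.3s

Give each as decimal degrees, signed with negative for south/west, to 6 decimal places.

Point 1:
  Latitude: 25′ + 10.8″ = 25.18000′; 77 + 25.18000/60 = 77.4196667
  S ⇒ negate
  Lon: 101 + 50/60 + 10/3600 = 101.8361111
  E ⇒ keep positive
Point 2:
  φ: 30° + 53/60 + 26.2/3600 = 30 + 0.883333 + 0.007278 = 30.8906111
  N → positive
  λ: 0° + 43/60 + 3.4/3600 = 0 + 0.716667 + 0.000944 = 0.7176111
  E → positive
Point 3:
  Latitude: 10.39′ = 0.173167°; total 17.1731667
  S ⇒ negate
  Lon: 178 + 39.995/60 = 178.6665833
  E → positive
Point 4:
  Lat: 6′ + 28.18″ = 6.46967′; 89 + 6.46967/60 = 89.1078278
  N ⇒ keep positive
  λ: 35′ + 25.3″ = 35.42167′; 53 + 35.42167/60 = 53.5903611
  E ⇒ keep positive

1. -77.419667, 101.836111
2. 30.890611, 0.717611
3. -17.173167, 178.666583
4. 89.107828, 53.590361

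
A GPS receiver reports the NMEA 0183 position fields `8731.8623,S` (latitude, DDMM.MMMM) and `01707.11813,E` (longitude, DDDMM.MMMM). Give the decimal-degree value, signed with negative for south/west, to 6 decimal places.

Lat: split at 2 digits → 87° and 31.8623′; 87 + 31.8623/60 = 87.5310383
S ⇒ negate
Longitude: split at 3 digits → 017° and 7.11813′; 17 + 7.11813/60 = 17.1186355
E → positive

-87.531038, 17.118636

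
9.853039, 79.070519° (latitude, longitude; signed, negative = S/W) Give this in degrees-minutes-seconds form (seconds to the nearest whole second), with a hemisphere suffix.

9°51′11″ N, 79°04′14″ E

Latitude: whole degrees 9; 51.18234′ → 51′ and 10.94″
Longitude: 0.070519 × 60 = 4.23114′ → 4′, remainder × 60 = 13.87″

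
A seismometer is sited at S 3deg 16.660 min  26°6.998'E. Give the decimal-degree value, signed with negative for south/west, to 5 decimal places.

Latitude: 3 + 16.66/60 = 3.277667
S ⇒ negate
Longitude: 6.998′ = 0.116633°; total 26.116633
E ⇒ keep positive

-3.27767, 26.11663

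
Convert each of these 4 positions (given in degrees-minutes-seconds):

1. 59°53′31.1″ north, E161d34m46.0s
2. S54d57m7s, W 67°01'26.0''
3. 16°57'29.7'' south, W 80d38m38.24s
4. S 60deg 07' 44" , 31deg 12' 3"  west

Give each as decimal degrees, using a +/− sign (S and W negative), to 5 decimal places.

1. 59.89197, 161.57944
2. -54.95194, -67.02389
3. -16.95825, -80.64396
4. -60.12889, -31.20083

Point 1:
  φ: 53′ + 31.1″ = 53.51833′; 59 + 53.51833/60 = 59.891972
  N ⇒ keep positive
  Longitude: 161° + 34/60 + 46/3600 = 161 + 0.566667 + 0.012778 = 161.579444
  E ⇒ keep positive
Point 2:
  Lat: 54° + 57/60 + 7/3600 = 54 + 0.950000 + 0.001944 = 54.951944
  S ⇒ negate
  λ: 67 + 1/60 + 26/3600 = 67.023889
  W → negative
Point 3:
  Latitude: 57′ + 29.7″ = 57.49500′; 16 + 57.49500/60 = 16.958250
  S ⇒ negate
  λ: 80 + 38/60 + 38.24/3600 = 80.643956
  W → negative
Point 4:
  Latitude: 60° + 7/60 + 44/3600 = 60 + 0.116667 + 0.012222 = 60.128889
  hemisphere S, so the sign is −
  λ: 31 + 12/60 + 3/3600 = 31.200833
  W ⇒ negate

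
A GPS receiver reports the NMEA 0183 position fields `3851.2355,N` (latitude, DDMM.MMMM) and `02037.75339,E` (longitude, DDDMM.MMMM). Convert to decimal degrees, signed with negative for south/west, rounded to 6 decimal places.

38.853925, 20.629223

Lat: split at 2 digits → 38° and 51.2355′; 38 + 51.2355/60 = 38.8539250
N ⇒ keep positive
Longitude: split at 3 digits → 020° and 37.75339′; 20 + 37.75339/60 = 20.6292232
E → positive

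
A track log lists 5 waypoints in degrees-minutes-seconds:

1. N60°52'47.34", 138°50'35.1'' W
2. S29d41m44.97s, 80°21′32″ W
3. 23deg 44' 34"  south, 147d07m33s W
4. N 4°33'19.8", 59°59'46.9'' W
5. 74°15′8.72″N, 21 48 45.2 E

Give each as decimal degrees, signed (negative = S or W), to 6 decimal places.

1. 60.879817, -138.843083
2. -29.695825, -80.358889
3. -23.742778, -147.125833
4. 4.555500, -59.996361
5. 74.252422, 21.812556

Point 1:
  Lat: 60 + 52/60 + 47.34/3600 = 60.8798167
  N → positive
  Longitude: 138 + 50/60 + 35.1/3600 = 138.8430833
  W ⇒ negate
Point 2:
  Lat: 29 + 41/60 + 44.97/3600 = 29.6958250
  hemisphere S, so the sign is −
  λ: 21′ + 32″ = 21.53333′; 80 + 21.53333/60 = 80.3588889
  W → negative
Point 3:
  Latitude: 23 + 44/60 + 34/3600 = 23.7427778
  S ⇒ negate
  λ: 147° + 7/60 + 33/3600 = 147 + 0.116667 + 0.009167 = 147.1258333
  hemisphere W, so the sign is −
Point 4:
  Latitude: 4 + 33/60 + 19.8/3600 = 4.5555000
  N → positive
  Longitude: 59 + 59/60 + 46.9/3600 = 59.9963611
  W → negative
Point 5:
  φ: 15′ + 8.72″ = 15.14533′; 74 + 15.14533/60 = 74.2524222
  N → positive
  Lon: 21 + 48/60 + 45.2/3600 = 21.8125556
  E → positive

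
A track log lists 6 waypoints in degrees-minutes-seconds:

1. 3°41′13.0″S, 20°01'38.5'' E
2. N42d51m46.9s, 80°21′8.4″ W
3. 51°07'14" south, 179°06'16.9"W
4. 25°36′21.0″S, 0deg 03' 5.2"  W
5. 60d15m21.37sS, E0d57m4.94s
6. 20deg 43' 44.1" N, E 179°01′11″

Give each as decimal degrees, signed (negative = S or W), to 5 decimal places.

1. -3.68694, 20.02736
2. 42.86303, -80.35233
3. -51.12056, -179.10469
4. -25.60583, -0.05144
5. -60.25594, 0.95137
6. 20.72892, 179.01972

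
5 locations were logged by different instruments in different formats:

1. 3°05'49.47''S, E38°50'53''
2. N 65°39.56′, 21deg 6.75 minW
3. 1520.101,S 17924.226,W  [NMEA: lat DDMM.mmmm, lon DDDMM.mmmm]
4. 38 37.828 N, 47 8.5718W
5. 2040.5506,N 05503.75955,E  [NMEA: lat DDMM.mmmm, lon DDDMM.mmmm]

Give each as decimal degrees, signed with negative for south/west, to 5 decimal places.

Point 1:
  Latitude: 3 + 5/60 + 49.47/3600 = 3.097075
  S ⇒ negate
  Lon: 50′ + 53″ = 50.88333′; 38 + 50.88333/60 = 38.848056
  E → positive
Point 2:
  Lat: 65 + 39.56/60 = 65.659333
  N ⇒ keep positive
  Longitude: 21 + 6.75/60 = 21.112500
  W ⇒ negate
Point 3:
  Lat: split at 2 digits → 15° and 20.101′; 15 + 20.101/60 = 15.335017
  S ⇒ negate
  Lon: degrees = first 3 digits = 179, minutes = 24.226; 179 + 24.226/60 = 179.403767
  W → negative
Point 4:
  Lat: 38 + 37.828/60 = 38.630467
  N → positive
  λ: 8.5718′ = 0.142863°; total 47.142863
  hemisphere W, so the sign is −
Point 5:
  Latitude: split at 2 digits → 20° and 40.5506′; 20 + 40.5506/60 = 20.675843
  N ⇒ keep positive
  Lon: split at 3 digits → 055° and 3.75955′; 55 + 3.75955/60 = 55.062659
  E → positive

1. -3.09708, 38.84806
2. 65.65933, -21.11250
3. -15.33502, -179.40377
4. 38.63047, -47.14286
5. 20.67584, 55.06266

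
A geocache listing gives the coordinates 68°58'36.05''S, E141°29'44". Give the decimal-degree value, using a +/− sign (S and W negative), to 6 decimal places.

-68.976681, 141.495556

Latitude: 68° + 58/60 + 36.05/3600 = 68 + 0.966667 + 0.010014 = 68.9766806
S ⇒ negate
Lon: 141 + 29/60 + 44/3600 = 141.4955556
E → positive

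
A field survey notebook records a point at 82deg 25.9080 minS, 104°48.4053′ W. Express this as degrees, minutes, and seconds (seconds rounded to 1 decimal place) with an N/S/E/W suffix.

82°25′54.5″ S, 104°48′24.3″ W

Lat: 25.90800′ → 25′ and 0.90800 × 60 = 54.480″
λ: 48.40530′ → 48′ and 0.40530 × 60 = 24.318″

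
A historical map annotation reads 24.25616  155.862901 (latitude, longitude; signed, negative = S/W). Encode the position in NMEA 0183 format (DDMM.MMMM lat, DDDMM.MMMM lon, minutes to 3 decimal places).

2415.370,N / 15551.774,E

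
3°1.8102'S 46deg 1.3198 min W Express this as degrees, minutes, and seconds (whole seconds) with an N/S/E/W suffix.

3°01′49″ S, 46°01′19″ W

Lat: 1.81020′ → 1′ and 0.81020 × 60 = 48.61″
Lon: 1.31980′ → 1′ and 0.31980 × 60 = 19.19″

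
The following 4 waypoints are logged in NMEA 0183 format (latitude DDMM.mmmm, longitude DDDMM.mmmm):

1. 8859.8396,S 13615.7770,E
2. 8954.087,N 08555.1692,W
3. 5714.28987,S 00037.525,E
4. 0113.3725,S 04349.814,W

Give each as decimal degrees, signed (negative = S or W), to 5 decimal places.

1. -88.99733, 136.26295
2. 89.90145, -85.91949
3. -57.23816, 0.62542
4. -1.22288, -43.83023

Point 1:
  Latitude: split at 2 digits → 88° and 59.8396′; 88 + 59.8396/60 = 88.997327
  S ⇒ negate
  Lon: split at 3 digits → 136° and 15.777′; 136 + 15.777/60 = 136.262950
  E → positive
Point 2:
  Lat: degrees = first 2 digits = 89, minutes = 54.087; 89 + 54.087/60 = 89.901450
  N → positive
  Longitude: split at 3 digits → 085° and 55.1692′; 85 + 55.1692/60 = 85.919487
  W → negative
Point 3:
  Lat: degrees = first 2 digits = 57, minutes = 14.28987; 57 + 14.28987/60 = 57.238165
  S ⇒ negate
  Longitude: degrees = first 3 digits = 0, minutes = 37.525; 0 + 37.525/60 = 0.625417
  E ⇒ keep positive
Point 4:
  Lat: split at 2 digits → 01° and 13.3725′; 1 + 13.3725/60 = 1.222875
  hemisphere S, so the sign is −
  Longitude: split at 3 digits → 043° and 49.814′; 43 + 49.814/60 = 43.830233
  W → negative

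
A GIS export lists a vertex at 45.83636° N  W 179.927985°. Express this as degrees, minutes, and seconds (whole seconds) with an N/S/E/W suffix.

Latitude: whole degrees 45; 50.18160′ → 50′ and 10.90″
λ: whole degrees 179; 55.67910′ → 55′ and 40.75″

45°50′11″ N, 179°55′41″ W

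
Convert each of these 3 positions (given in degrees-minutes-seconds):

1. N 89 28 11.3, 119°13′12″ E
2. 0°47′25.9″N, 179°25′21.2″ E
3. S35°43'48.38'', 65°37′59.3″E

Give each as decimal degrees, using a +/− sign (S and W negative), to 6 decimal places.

1. 89.469806, 119.220000
2. 0.790528, 179.422556
3. -35.730106, 65.633139

Point 1:
  Lat: 89° + 28/60 + 11.3/3600 = 89 + 0.466667 + 0.003139 = 89.4698056
  N → positive
  Longitude: 119 + 13/60 + 12/3600 = 119.2200000
  E ⇒ keep positive
Point 2:
  Lat: 0° + 47/60 + 25.9/3600 = 0 + 0.783333 + 0.007194 = 0.7905278
  N → positive
  Longitude: 179° + 25/60 + 21.2/3600 = 179 + 0.416667 + 0.005889 = 179.4225556
  E ⇒ keep positive
Point 3:
  φ: 35° + 43/60 + 48.38/3600 = 35 + 0.716667 + 0.013439 = 35.7301056
  S → negative
  Lon: 37′ + 59.3″ = 37.98833′; 65 + 37.98833/60 = 65.6331389
  E → positive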